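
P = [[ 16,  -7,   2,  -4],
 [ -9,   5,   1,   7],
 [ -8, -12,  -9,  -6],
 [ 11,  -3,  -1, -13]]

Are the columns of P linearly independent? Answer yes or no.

yes

Row reduce P to echelon form.
R2 ← R2 + (9/16)·R1: [0, 17/16, 17/8, 19/4]
R3 ← R3 + (1/2)·R1: [0, -31/2, -8, -8]
R4 ← R4 − (11/16)·R1: [0, 29/16, -19/8, -41/4]
R3 ← R3 + (248/17)·R2: [0, 0, 23, 1042/17]
R4 ← R4 − (29/17)·R2: [0, 0, -6, -312/17]
R4 ← R4 + (6/23)·R3: [0, 0, 0, -924/391]
4 pivots among 4 columns.
Every column is a pivot column, so the columns are linearly independent.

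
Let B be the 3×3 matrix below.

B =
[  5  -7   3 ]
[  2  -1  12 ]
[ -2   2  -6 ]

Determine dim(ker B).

Row reduce to echelon form.
R2 ← R2 − (2/5)·R1: [0, 9/5, 54/5]
R3 ← R3 + (2/5)·R1: [0, -4/5, -24/5]
R3 ← R3 + (4/9)·R2: [0, 0, 0]
2 nonzero rows, so rank(B) = 2.
B has 3 columns; by rank–nullity, nullity = 3 − 2 = 1.

1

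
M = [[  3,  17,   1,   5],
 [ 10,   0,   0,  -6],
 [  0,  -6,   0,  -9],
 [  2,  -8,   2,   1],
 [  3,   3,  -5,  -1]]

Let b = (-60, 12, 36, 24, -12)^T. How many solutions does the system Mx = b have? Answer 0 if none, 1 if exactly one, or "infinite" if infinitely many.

1

Row reduce the augmented matrix [M | b].
R2 ← R2 − (10/3)·R1: [0, -170/3, -10/3, -68/3, 212]
R4 ← R4 − (2/3)·R1: [0, -58/3, 4/3, -7/3, 64]
R5 ← R5 − R1: [0, -14, -6, -6, 48]
R3 ← R3 − (9/85)·R2: [0, 0, 6/17, -33/5, 1152/85]
R4 ← R4 − (29/85)·R2: [0, 0, 42/17, 27/5, -708/85]
R5 ← R5 − (21/85)·R2: [0, 0, -88/17, -2/5, -372/85]
R4 ← R4 − (7)·R3: [0, 0, 0, 258/5, -516/5]
R5 ← R5 + (44/3)·R3: [0, 0, 0, -486/5, 972/5]
R5 ← R5 + (81/43)·R4: [0, 0, 0, 0, 0]
The echelon form has 4 nonzero rows, and every pivot lies in the first 4 columns, so rank(M) = rank([M|b]) = 4.
The system is consistent.
rank = 4 = number of unknowns, so the solution is unique.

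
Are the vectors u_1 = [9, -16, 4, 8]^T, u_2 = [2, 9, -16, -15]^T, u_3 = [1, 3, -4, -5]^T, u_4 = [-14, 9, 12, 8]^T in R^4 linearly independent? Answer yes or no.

Form the matrix with these vectors as rows and row reduce.
R2 ← R2 − (2/9)·R1: [0, 113/9, -152/9, -151/9]
R3 ← R3 − (1/9)·R1: [0, 43/9, -40/9, -53/9]
R4 ← R4 + (14/9)·R1: [0, -143/9, 164/9, 184/9]
R3 ← R3 − (43/113)·R2: [0, 0, 224/113, 56/113]
R4 ← R4 + (143/113)·R2: [0, 0, -356/113, -89/113]
R4 ← R4 + (89/56)·R3: [0, 0, 0, 0]
3 nonzero rows, so the 4 vectors span a space of dimension 3.
Since 3 < 4, the vectors are linearly dependent.

no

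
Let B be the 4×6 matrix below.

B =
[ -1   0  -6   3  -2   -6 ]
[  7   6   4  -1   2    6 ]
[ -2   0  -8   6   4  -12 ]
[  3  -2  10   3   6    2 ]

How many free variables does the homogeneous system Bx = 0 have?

2

Row reduce to echelon form.
R2 ← R2 + (7)·R1: [0, 6, -38, 20, -12, -36]
R3 ← R3 − (2)·R1: [0, 0, 4, 0, 8, 0]
R4 ← R4 + (3)·R1: [0, -2, -8, 12, 0, -16]
R4 ← R4 + (1/3)·R2: [0, 0, -62/3, 56/3, -4, -28]
R4 ← R4 + (31/6)·R3: [0, 0, 0, 56/3, 112/3, -28]
4 nonzero rows, so rank(B) = 4.
B has 6 columns; by rank–nullity, nullity = 6 − 4 = 2.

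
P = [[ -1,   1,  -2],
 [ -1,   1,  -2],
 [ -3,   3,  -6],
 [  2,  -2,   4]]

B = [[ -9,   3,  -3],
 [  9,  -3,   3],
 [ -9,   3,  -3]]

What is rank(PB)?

First compute PB:
[[ 36, -12,  12],
 [ 36, -12,  12],
 [108, -36,  36],
 [-72,  24, -24]]
Now row reduce the product.
R2 ← R2 − R1: [0, 0, 0]
R3 ← R3 − (3)·R1: [0, 0, 0]
R4 ← R4 + (2)·R1: [0, 0, 0]
1 nonzero row, so rank(PB) = 1.

1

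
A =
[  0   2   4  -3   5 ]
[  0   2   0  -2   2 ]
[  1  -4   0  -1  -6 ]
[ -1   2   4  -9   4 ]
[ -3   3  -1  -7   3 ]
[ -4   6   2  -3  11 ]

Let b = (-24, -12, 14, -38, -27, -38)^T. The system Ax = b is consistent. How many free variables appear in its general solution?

1

Row reduce the augmented matrix [A | b].
Swap R1 ↔ R3
R4 ← R4 + R1: [0, -2, 4, -10, -2, -24]
R5 ← R5 + (3)·R1: [0, -9, -1, -10, -15, 15]
R6 ← R6 + (4)·R1: [0, -10, 2, -7, -13, 18]
R3 ← R3 − R2: [0, 0, 4, -1, 3, -12]
R4 ← R4 + R2: [0, 0, 4, -12, 0, -36]
R5 ← R5 + (9/2)·R2: [0, 0, -1, -19, -6, -39]
R6 ← R6 + (5)·R2: [0, 0, 2, -17, -3, -42]
R4 ← R4 − R3: [0, 0, 0, -11, -3, -24]
R5 ← R5 + (1/4)·R3: [0, 0, 0, -77/4, -21/4, -42]
R6 ← R6 − (1/2)·R3: [0, 0, 0, -33/2, -9/2, -36]
R5 ← R5 − (7/4)·R4: [0, 0, 0, 0, 0, 0]
R6 ← R6 − (3/2)·R4: [0, 0, 0, 0, 0, 0]
The echelon form has 4 nonzero rows, and every pivot lies in the first 5 columns, so rank(A) = rank([A|b]) = 4.
The system is consistent.
Free variables = (unknowns) − (rank) = 5 − 4 = 1.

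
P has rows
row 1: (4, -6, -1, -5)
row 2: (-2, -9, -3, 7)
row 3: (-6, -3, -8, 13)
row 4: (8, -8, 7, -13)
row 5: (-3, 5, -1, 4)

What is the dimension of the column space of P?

4

Row reduce to echelon form.
R2 ← R2 + (1/2)·R1: [0, -12, -7/2, 9/2]
R3 ← R3 + (3/2)·R1: [0, -12, -19/2, 11/2]
R4 ← R4 − (2)·R1: [0, 4, 9, -3]
R5 ← R5 + (3/4)·R1: [0, 1/2, -7/4, 1/4]
R3 ← R3 − R2: [0, 0, -6, 1]
R4 ← R4 + (1/3)·R2: [0, 0, 47/6, -3/2]
R5 ← R5 + (1/24)·R2: [0, 0, -91/48, 7/16]
R4 ← R4 + (47/36)·R3: [0, 0, 0, -7/36]
R5 ← R5 − (91/288)·R3: [0, 0, 0, 35/288]
R5 ← R5 + (5/8)·R4: [0, 0, 0, 0]
Echelon form has 4 nonzero rows, so rank(P) = 4.
The column space has dimension equal to the rank: 4.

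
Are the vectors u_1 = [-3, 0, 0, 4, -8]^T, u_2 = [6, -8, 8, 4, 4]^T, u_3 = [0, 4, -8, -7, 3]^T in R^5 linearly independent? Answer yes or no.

yes

Form the matrix with these vectors as rows and row reduce.
R2 ← R2 + (2)·R1: [0, -8, 8, 12, -12]
R3 ← R3 + (1/2)·R2: [0, 0, -4, -1, -3]
3 nonzero rows, so the 3 vectors span a space of dimension 3.
Since 3 = 3, the vectors are linearly independent.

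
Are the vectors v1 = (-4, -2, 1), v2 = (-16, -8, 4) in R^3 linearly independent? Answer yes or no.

Form the matrix with these vectors as rows and row reduce.
R2 ← R2 − (4)·R1: [0, 0, 0]
1 nonzero row, so the 2 vectors span a space of dimension 1.
Since 1 < 2, the vectors are linearly dependent.

no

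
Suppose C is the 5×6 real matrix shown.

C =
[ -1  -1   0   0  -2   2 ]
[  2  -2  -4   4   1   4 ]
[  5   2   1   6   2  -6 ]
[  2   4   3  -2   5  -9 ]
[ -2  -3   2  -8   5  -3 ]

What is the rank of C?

4

Row reduce to echelon form.
R2 ← R2 + (2)·R1: [0, -4, -4, 4, -3, 8]
R3 ← R3 + (5)·R1: [0, -3, 1, 6, -8, 4]
R4 ← R4 + (2)·R1: [0, 2, 3, -2, 1, -5]
R5 ← R5 − (2)·R1: [0, -1, 2, -8, 9, -7]
R3 ← R3 − (3/4)·R2: [0, 0, 4, 3, -23/4, -2]
R4 ← R4 + (1/2)·R2: [0, 0, 1, 0, -1/2, -1]
R5 ← R5 − (1/4)·R2: [0, 0, 3, -9, 39/4, -9]
R4 ← R4 − (1/4)·R3: [0, 0, 0, -3/4, 15/16, -1/2]
R5 ← R5 − (3/4)·R3: [0, 0, 0, -45/4, 225/16, -15/2]
R5 ← R5 − (15)·R4: [0, 0, 0, 0, 0, 0]
Echelon form has 4 nonzero rows, so rank(C) = 4.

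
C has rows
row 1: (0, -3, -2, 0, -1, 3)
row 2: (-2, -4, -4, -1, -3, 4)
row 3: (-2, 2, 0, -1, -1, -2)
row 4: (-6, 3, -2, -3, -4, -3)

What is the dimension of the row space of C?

2

Row reduce to echelon form.
Swap R1 ↔ R2
R3 ← R3 − R1: [0, 6, 4, 0, 2, -6]
R4 ← R4 − (3)·R1: [0, 15, 10, 0, 5, -15]
R3 ← R3 + (2)·R2: [0, 0, 0, 0, 0, 0]
R4 ← R4 + (5)·R2: [0, 0, 0, 0, 0, 0]
Echelon form has 2 nonzero rows, so rank(C) = 2.
The row space has dimension equal to the rank: 2.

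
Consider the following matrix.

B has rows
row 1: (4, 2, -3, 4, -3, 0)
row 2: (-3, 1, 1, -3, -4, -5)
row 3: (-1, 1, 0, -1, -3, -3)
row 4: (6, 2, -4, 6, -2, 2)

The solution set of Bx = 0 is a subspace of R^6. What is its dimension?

Row reduce to echelon form.
R2 ← R2 + (3/4)·R1: [0, 5/2, -5/4, 0, -25/4, -5]
R3 ← R3 + (1/4)·R1: [0, 3/2, -3/4, 0, -15/4, -3]
R4 ← R4 − (3/2)·R1: [0, -1, 1/2, 0, 5/2, 2]
R3 ← R3 − (3/5)·R2: [0, 0, 0, 0, 0, 0]
R4 ← R4 + (2/5)·R2: [0, 0, 0, 0, 0, 0]
2 nonzero rows, so rank(B) = 2.
B has 6 columns; by rank–nullity, nullity = 6 − 2 = 4.

4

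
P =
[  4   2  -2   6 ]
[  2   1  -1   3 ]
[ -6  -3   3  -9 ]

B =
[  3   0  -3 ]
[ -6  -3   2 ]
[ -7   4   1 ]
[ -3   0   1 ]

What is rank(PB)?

1

First compute PB:
[[ -4, -14,  -4],
 [ -2,  -7,  -2],
 [  6,  21,   6]]
Now row reduce the product.
R2 ← R2 − (1/2)·R1: [0, 0, 0]
R3 ← R3 + (3/2)·R1: [0, 0, 0]
1 nonzero row, so rank(PB) = 1.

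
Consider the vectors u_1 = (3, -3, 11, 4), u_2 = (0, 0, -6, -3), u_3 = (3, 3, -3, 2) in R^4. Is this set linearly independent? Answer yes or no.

yes

Form the matrix with these vectors as rows and row reduce.
R3 ← R3 − R1: [0, 6, -14, -2]
Swap R2 ↔ R3
3 nonzero rows, so the 3 vectors span a space of dimension 3.
Since 3 = 3, the vectors are linearly independent.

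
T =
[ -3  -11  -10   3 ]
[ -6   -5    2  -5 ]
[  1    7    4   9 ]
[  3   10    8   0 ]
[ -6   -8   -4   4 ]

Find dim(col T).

3

Row reduce to echelon form.
R2 ← R2 − (2)·R1: [0, 17, 22, -11]
R3 ← R3 + (1/3)·R1: [0, 10/3, 2/3, 10]
R4 ← R4 + R1: [0, -1, -2, 3]
R5 ← R5 − (2)·R1: [0, 14, 16, -2]
R3 ← R3 − (10/51)·R2: [0, 0, -62/17, 620/51]
R4 ← R4 + (1/17)·R2: [0, 0, -12/17, 40/17]
R5 ← R5 − (14/17)·R2: [0, 0, -36/17, 120/17]
R4 ← R4 − (6/31)·R3: [0, 0, 0, 0]
R5 ← R5 − (18/31)·R3: [0, 0, 0, 0]
Echelon form has 3 nonzero rows, so rank(T) = 3.
The column space has dimension equal to the rank: 3.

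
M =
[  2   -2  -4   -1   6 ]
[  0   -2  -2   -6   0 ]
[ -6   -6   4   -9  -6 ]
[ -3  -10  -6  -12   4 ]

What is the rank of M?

Row reduce to echelon form.
R3 ← R3 + (3)·R1: [0, -12, -8, -12, 12]
R4 ← R4 + (3/2)·R1: [0, -13, -12, -27/2, 13]
R3 ← R3 − (6)·R2: [0, 0, 4, 24, 12]
R4 ← R4 − (13/2)·R2: [0, 0, 1, 51/2, 13]
R4 ← R4 − (1/4)·R3: [0, 0, 0, 39/2, 10]
Echelon form has 4 nonzero rows, so rank(M) = 4.

4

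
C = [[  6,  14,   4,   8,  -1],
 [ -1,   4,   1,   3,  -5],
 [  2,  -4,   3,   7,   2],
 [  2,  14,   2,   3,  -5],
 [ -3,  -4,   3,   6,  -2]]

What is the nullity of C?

Row reduce to echelon form.
R2 ← R2 + (1/6)·R1: [0, 19/3, 5/3, 13/3, -31/6]
R3 ← R3 − (1/3)·R1: [0, -26/3, 5/3, 13/3, 7/3]
R4 ← R4 − (1/3)·R1: [0, 28/3, 2/3, 1/3, -14/3]
R5 ← R5 + (1/2)·R1: [0, 3, 5, 10, -5/2]
R3 ← R3 + (26/19)·R2: [0, 0, 75/19, 195/19, -90/19]
R4 ← R4 − (28/19)·R2: [0, 0, -34/19, -115/19, 56/19]
R5 ← R5 − (9/19)·R2: [0, 0, 80/19, 151/19, -1/19]
R4 ← R4 + (34/75)·R3: [0, 0, 0, -7/5, 4/5]
R5 ← R5 − (16/15)·R3: [0, 0, 0, -3, 5]
R5 ← R5 − (15/7)·R4: [0, 0, 0, 0, 23/7]
5 nonzero rows, so rank(C) = 5.
C has 5 columns; by rank–nullity, nullity = 5 − 5 = 0.

0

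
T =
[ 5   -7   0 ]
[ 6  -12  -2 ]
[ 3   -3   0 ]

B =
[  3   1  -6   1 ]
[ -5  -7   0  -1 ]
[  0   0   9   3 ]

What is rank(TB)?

3

First compute TB:
[[ 50,  54, -30,  12],
 [ 78,  90, -54,  12],
 [ 24,  24, -18,   6]]
Now row reduce the product.
R2 ← R2 − (39/25)·R1: [0, 144/25, -36/5, -168/25]
R3 ← R3 − (12/25)·R1: [0, -48/25, -18/5, 6/25]
R3 ← R3 + (1/3)·R2: [0, 0, -6, -2]
3 nonzero rows, so rank(TB) = 3.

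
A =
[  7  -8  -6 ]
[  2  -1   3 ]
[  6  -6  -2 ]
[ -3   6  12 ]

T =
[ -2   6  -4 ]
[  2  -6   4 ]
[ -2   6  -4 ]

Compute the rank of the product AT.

First compute AT:
[[-18,  54, -36],
 [-12,  36, -24],
 [-20,  60, -40],
 [ -6,  18, -12]]
Now row reduce the product.
R2 ← R2 − (2/3)·R1: [0, 0, 0]
R3 ← R3 − (10/9)·R1: [0, 0, 0]
R4 ← R4 − (1/3)·R1: [0, 0, 0]
1 nonzero row, so rank(AT) = 1.

1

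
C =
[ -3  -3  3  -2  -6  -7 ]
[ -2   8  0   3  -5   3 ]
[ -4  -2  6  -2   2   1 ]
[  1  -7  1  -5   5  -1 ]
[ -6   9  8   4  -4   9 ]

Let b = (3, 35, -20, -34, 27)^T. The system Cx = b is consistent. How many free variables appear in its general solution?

Row reduce the augmented matrix [C | b].
R2 ← R2 − (2/3)·R1: [0, 10, -2, 13/3, -1, 23/3, 33]
R3 ← R3 − (4/3)·R1: [0, 2, 2, 2/3, 10, 31/3, -24]
R4 ← R4 + (1/3)·R1: [0, -8, 2, -17/3, 3, -10/3, -33]
R5 ← R5 − (2)·R1: [0, 15, 2, 8, 8, 23, 21]
R3 ← R3 − (1/5)·R2: [0, 0, 12/5, -1/5, 51/5, 44/5, -153/5]
R4 ← R4 + (4/5)·R2: [0, 0, 2/5, -11/5, 11/5, 14/5, -33/5]
R5 ← R5 − (3/2)·R2: [0, 0, 5, 3/2, 19/2, 23/2, -57/2]
R4 ← R4 − (1/6)·R3: [0, 0, 0, -13/6, 1/2, 4/3, -3/2]
R5 ← R5 − (25/12)·R3: [0, 0, 0, 23/12, -47/4, -41/6, 141/4]
R5 ← R5 + (23/26)·R4: [0, 0, 0, 0, -147/13, -147/26, 441/13]
The echelon form has 5 nonzero rows, and every pivot lies in the first 6 columns, so rank(C) = rank([C|b]) = 5.
The system is consistent.
Free variables = (unknowns) − (rank) = 6 − 5 = 1.

1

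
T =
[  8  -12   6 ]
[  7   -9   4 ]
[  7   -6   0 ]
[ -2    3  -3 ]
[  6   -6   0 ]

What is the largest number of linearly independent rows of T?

Row reduce to echelon form.
R2 ← R2 − (7/8)·R1: [0, 3/2, -5/4]
R3 ← R3 − (7/8)·R1: [0, 9/2, -21/4]
R4 ← R4 + (1/4)·R1: [0, 0, -3/2]
R5 ← R5 − (3/4)·R1: [0, 3, -9/2]
R3 ← R3 − (3)·R2: [0, 0, -3/2]
R5 ← R5 − (2)·R2: [0, 0, -2]
R4 ← R4 − R3: [0, 0, 0]
R5 ← R5 − (4/3)·R3: [0, 0, 0]
Echelon form has 3 nonzero rows, so rank(T) = 3.
The rank gives the maximum number of linearly independent rows: 3.

3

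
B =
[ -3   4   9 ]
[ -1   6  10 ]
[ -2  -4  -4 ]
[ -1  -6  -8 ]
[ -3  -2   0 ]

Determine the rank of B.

2

Row reduce to echelon form.
R2 ← R2 − (1/3)·R1: [0, 14/3, 7]
R3 ← R3 − (2/3)·R1: [0, -20/3, -10]
R4 ← R4 − (1/3)·R1: [0, -22/3, -11]
R5 ← R5 − R1: [0, -6, -9]
R3 ← R3 + (10/7)·R2: [0, 0, 0]
R4 ← R4 + (11/7)·R2: [0, 0, 0]
R5 ← R5 + (9/7)·R2: [0, 0, 0]
Echelon form has 2 nonzero rows, so rank(B) = 2.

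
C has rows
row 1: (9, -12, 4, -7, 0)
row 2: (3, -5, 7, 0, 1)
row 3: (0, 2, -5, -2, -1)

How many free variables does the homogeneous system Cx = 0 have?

2

Row reduce to echelon form.
R2 ← R2 − (1/3)·R1: [0, -1, 17/3, 7/3, 1]
R3 ← R3 + (2)·R2: [0, 0, 19/3, 8/3, 1]
3 nonzero rows, so rank(C) = 3.
C has 5 columns; by rank–nullity, nullity = 5 − 3 = 2.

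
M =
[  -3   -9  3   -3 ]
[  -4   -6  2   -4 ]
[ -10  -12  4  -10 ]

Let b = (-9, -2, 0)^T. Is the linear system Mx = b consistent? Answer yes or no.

Row reduce the augmented matrix [M | b].
R2 ← R2 − (4/3)·R1: [0, 6, -2, 0, 10]
R3 ← R3 − (10/3)·R1: [0, 18, -6, 0, 30]
R3 ← R3 − (3)·R2: [0, 0, 0, 0, 0]
The echelon form has 2 nonzero rows, and every pivot lies in the first 4 columns, so rank(M) = rank([M|b]) = 2.
The system is consistent.

yes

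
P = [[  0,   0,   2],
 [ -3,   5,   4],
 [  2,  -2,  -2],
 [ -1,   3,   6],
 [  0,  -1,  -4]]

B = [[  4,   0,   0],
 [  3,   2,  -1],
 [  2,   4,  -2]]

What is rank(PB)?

2

First compute PB:
[[  4,   8,  -4],
 [ 11,  26, -13],
 [ -2, -12,   6],
 [ 17,  30, -15],
 [-11, -18,   9]]
Now row reduce the product.
R2 ← R2 − (11/4)·R1: [0, 4, -2]
R3 ← R3 + (1/2)·R1: [0, -8, 4]
R4 ← R4 − (17/4)·R1: [0, -4, 2]
R5 ← R5 + (11/4)·R1: [0, 4, -2]
R3 ← R3 + (2)·R2: [0, 0, 0]
R4 ← R4 + R2: [0, 0, 0]
R5 ← R5 − R2: [0, 0, 0]
2 nonzero rows, so rank(PB) = 2.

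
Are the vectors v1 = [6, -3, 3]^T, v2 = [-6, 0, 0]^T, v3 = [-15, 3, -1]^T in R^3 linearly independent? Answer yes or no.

yes

Form the matrix with these vectors as rows and row reduce.
R2 ← R2 + R1: [0, -3, 3]
R3 ← R3 + (5/2)·R1: [0, -9/2, 13/2]
R3 ← R3 − (3/2)·R2: [0, 0, 2]
3 nonzero rows, so the 3 vectors span a space of dimension 3.
Since 3 = 3, the vectors are linearly independent.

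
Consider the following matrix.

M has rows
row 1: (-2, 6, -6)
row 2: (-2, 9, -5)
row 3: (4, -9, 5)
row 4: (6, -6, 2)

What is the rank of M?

3

Row reduce to echelon form.
R2 ← R2 − R1: [0, 3, 1]
R3 ← R3 + (2)·R1: [0, 3, -7]
R4 ← R4 + (3)·R1: [0, 12, -16]
R3 ← R3 − R2: [0, 0, -8]
R4 ← R4 − (4)·R2: [0, 0, -20]
R4 ← R4 − (5/2)·R3: [0, 0, 0]
Echelon form has 3 nonzero rows, so rank(M) = 3.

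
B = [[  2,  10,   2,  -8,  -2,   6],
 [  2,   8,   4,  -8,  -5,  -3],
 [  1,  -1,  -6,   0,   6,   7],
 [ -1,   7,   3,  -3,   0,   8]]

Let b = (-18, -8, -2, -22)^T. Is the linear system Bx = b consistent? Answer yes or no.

yes

Row reduce the augmented matrix [B | b].
R2 ← R2 − R1: [0, -2, 2, 0, -3, -9, 10]
R3 ← R3 − (1/2)·R1: [0, -6, -7, 4, 7, 4, 7]
R4 ← R4 + (1/2)·R1: [0, 12, 4, -7, -1, 11, -31]
R3 ← R3 − (3)·R2: [0, 0, -13, 4, 16, 31, -23]
R4 ← R4 + (6)·R2: [0, 0, 16, -7, -19, -43, 29]
R4 ← R4 + (16/13)·R3: [0, 0, 0, -27/13, 9/13, -63/13, 9/13]
The echelon form has 4 nonzero rows, and every pivot lies in the first 6 columns, so rank(B) = rank([B|b]) = 4.
The system is consistent.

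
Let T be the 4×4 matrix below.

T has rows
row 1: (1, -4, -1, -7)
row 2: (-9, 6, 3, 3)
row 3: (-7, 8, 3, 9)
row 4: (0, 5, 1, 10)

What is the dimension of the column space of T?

Row reduce to echelon form.
R2 ← R2 + (9)·R1: [0, -30, -6, -60]
R3 ← R3 + (7)·R1: [0, -20, -4, -40]
R3 ← R3 − (2/3)·R2: [0, 0, 0, 0]
R4 ← R4 + (1/6)·R2: [0, 0, 0, 0]
Echelon form has 2 nonzero rows, so rank(T) = 2.
The column space has dimension equal to the rank: 2.

2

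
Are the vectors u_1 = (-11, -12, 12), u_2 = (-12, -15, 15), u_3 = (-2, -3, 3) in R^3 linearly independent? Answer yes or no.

Form the matrix with these vectors as rows and row reduce.
R2 ← R2 − (12/11)·R1: [0, -21/11, 21/11]
R3 ← R3 − (2/11)·R1: [0, -9/11, 9/11]
R3 ← R3 − (3/7)·R2: [0, 0, 0]
2 nonzero rows, so the 3 vectors span a space of dimension 2.
Since 2 < 3, the vectors are linearly dependent.

no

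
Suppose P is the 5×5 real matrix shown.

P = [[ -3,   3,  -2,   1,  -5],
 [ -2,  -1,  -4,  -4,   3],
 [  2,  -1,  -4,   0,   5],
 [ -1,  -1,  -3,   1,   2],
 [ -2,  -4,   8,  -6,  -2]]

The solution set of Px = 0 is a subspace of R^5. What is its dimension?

0

Row reduce to echelon form.
R2 ← R2 − (2/3)·R1: [0, -3, -8/3, -14/3, 19/3]
R3 ← R3 + (2/3)·R1: [0, 1, -16/3, 2/3, 5/3]
R4 ← R4 − (1/3)·R1: [0, -2, -7/3, 2/3, 11/3]
R5 ← R5 − (2/3)·R1: [0, -6, 28/3, -20/3, 4/3]
R3 ← R3 + (1/3)·R2: [0, 0, -56/9, -8/9, 34/9]
R4 ← R4 − (2/3)·R2: [0, 0, -5/9, 34/9, -5/9]
R5 ← R5 − (2)·R2: [0, 0, 44/3, 8/3, -34/3]
R4 ← R4 − (5/56)·R3: [0, 0, 0, 27/7, -25/28]
R5 ← R5 + (33/14)·R3: [0, 0, 0, 4/7, -17/7]
R5 ← R5 − (4/27)·R4: [0, 0, 0, 0, -62/27]
5 nonzero rows, so rank(P) = 5.
P has 5 columns; by rank–nullity, nullity = 5 − 5 = 0.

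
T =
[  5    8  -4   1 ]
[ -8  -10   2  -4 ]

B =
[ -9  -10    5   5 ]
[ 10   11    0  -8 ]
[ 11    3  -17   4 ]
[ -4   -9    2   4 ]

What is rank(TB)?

2

First compute TB:
[[-13,  17,  95, -51],
 [ 10,  12, -82,  32]]
Now row reduce the product.
R2 ← R2 + (10/13)·R1: [0, 326/13, -116/13, -94/13]
2 nonzero rows, so rank(TB) = 2.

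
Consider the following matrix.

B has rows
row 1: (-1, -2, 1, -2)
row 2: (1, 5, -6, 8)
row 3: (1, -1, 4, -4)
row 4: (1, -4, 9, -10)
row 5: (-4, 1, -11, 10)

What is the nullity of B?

2

Row reduce to echelon form.
R2 ← R2 + R1: [0, 3, -5, 6]
R3 ← R3 + R1: [0, -3, 5, -6]
R4 ← R4 + R1: [0, -6, 10, -12]
R5 ← R5 − (4)·R1: [0, 9, -15, 18]
R3 ← R3 + R2: [0, 0, 0, 0]
R4 ← R4 + (2)·R2: [0, 0, 0, 0]
R5 ← R5 − (3)·R2: [0, 0, 0, 0]
2 nonzero rows, so rank(B) = 2.
B has 4 columns; by rank–nullity, nullity = 4 − 2 = 2.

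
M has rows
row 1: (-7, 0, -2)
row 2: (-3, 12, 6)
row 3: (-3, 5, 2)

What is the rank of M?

2

Row reduce to echelon form.
R2 ← R2 − (3/7)·R1: [0, 12, 48/7]
R3 ← R3 − (3/7)·R1: [0, 5, 20/7]
R3 ← R3 − (5/12)·R2: [0, 0, 0]
Echelon form has 2 nonzero rows, so rank(M) = 2.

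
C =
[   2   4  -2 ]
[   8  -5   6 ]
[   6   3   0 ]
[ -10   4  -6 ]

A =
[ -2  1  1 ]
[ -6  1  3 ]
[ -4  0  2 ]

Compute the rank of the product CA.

First compute CA:
[[-20,   6,  10],
 [-10,   3,   5],
 [-30,   9,  15],
 [ 20,  -6, -10]]
Now row reduce the product.
R2 ← R2 − (1/2)·R1: [0, 0, 0]
R3 ← R3 − (3/2)·R1: [0, 0, 0]
R4 ← R4 + R1: [0, 0, 0]
1 nonzero row, so rank(CA) = 1.

1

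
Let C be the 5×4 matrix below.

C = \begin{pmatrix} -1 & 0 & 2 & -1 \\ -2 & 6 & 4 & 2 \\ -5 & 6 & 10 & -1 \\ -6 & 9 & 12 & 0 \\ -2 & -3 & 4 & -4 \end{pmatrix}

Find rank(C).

Row reduce to echelon form.
R2 ← R2 − (2)·R1: [0, 6, 0, 4]
R3 ← R3 − (5)·R1: [0, 6, 0, 4]
R4 ← R4 − (6)·R1: [0, 9, 0, 6]
R5 ← R5 − (2)·R1: [0, -3, 0, -2]
R3 ← R3 − R2: [0, 0, 0, 0]
R4 ← R4 − (3/2)·R2: [0, 0, 0, 0]
R5 ← R5 + (1/2)·R2: [0, 0, 0, 0]
Echelon form has 2 nonzero rows, so rank(C) = 2.

2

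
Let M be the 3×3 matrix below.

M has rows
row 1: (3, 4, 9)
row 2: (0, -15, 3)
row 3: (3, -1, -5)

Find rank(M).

3

Row reduce to echelon form.
R3 ← R3 − R1: [0, -5, -14]
R3 ← R3 − (1/3)·R2: [0, 0, -15]
Echelon form has 3 nonzero rows, so rank(M) = 3.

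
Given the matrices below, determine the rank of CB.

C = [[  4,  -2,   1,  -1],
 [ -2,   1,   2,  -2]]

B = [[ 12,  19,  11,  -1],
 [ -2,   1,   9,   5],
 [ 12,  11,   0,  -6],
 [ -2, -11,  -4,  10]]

2

First compute CB:
[[ 66,  96,  30, -30],
 [  2,   7,  -5, -25]]
Now row reduce the product.
R2 ← R2 − (1/33)·R1: [0, 45/11, -65/11, -265/11]
2 nonzero rows, so rank(CB) = 2.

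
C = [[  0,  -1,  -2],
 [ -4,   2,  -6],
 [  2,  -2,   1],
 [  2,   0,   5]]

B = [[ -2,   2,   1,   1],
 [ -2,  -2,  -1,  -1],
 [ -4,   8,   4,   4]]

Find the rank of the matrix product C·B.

2

First compute CB:
[[ 10, -14,  -7,  -7],
 [ 28, -60, -30, -30],
 [ -4,  16,   8,   8],
 [-24,  44,  22,  22]]
Now row reduce the product.
R2 ← R2 − (14/5)·R1: [0, -104/5, -52/5, -52/5]
R3 ← R3 + (2/5)·R1: [0, 52/5, 26/5, 26/5]
R4 ← R4 + (12/5)·R1: [0, 52/5, 26/5, 26/5]
R3 ← R3 + (1/2)·R2: [0, 0, 0, 0]
R4 ← R4 + (1/2)·R2: [0, 0, 0, 0]
2 nonzero rows, so rank(CB) = 2.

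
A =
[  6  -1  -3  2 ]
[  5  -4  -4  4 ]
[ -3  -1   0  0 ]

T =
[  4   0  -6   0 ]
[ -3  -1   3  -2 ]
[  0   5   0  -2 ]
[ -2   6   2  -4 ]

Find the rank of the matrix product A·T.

First compute AT:
[[ 23,  -2, -35,   0],
 [ 24,   8, -34,   0],
 [ -9,   1,  15,   2]]
Now row reduce the product.
R2 ← R2 − (24/23)·R1: [0, 232/23, 58/23, 0]
R3 ← R3 + (9/23)·R1: [0, 5/23, 30/23, 2]
R3 ← R3 − (5/232)·R2: [0, 0, 5/4, 2]
3 nonzero rows, so rank(AT) = 3.

3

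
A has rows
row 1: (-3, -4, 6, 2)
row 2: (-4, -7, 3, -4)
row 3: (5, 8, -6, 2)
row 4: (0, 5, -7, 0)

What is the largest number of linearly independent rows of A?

3

Row reduce to echelon form.
R2 ← R2 − (4/3)·R1: [0, -5/3, -5, -20/3]
R3 ← R3 + (5/3)·R1: [0, 4/3, 4, 16/3]
R3 ← R3 + (4/5)·R2: [0, 0, 0, 0]
R4 ← R4 + (3)·R2: [0, 0, -22, -20]
Swap R3 ↔ R4
Echelon form has 3 nonzero rows, so rank(A) = 3.
The rank gives the maximum number of linearly independent rows: 3.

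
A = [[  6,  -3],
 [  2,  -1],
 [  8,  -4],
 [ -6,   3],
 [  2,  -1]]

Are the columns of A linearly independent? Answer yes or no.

Row reduce A to echelon form.
R2 ← R2 − (1/3)·R1: [0, 0]
R3 ← R3 − (4/3)·R1: [0, 0]
R4 ← R4 + R1: [0, 0]
R5 ← R5 − (1/3)·R1: [0, 0]
1 pivot among 2 columns.
Only 1 < 2 pivot columns, so the columns are linearly dependent.

no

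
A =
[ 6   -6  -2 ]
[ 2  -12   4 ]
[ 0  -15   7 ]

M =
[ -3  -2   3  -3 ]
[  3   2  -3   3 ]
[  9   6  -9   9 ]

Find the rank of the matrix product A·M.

1

First compute AM:
[[-54, -36,  54, -54],
 [ -6,  -4,   6,  -6],
 [ 18,  12, -18,  18]]
Now row reduce the product.
R2 ← R2 − (1/9)·R1: [0, 0, 0, 0]
R3 ← R3 + (1/3)·R1: [0, 0, 0, 0]
1 nonzero row, so rank(AM) = 1.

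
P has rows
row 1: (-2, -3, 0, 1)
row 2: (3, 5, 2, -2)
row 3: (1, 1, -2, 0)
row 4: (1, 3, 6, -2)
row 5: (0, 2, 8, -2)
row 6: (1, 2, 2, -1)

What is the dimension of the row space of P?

Row reduce to echelon form.
R2 ← R2 + (3/2)·R1: [0, 1/2, 2, -1/2]
R3 ← R3 + (1/2)·R1: [0, -1/2, -2, 1/2]
R4 ← R4 + (1/2)·R1: [0, 3/2, 6, -3/2]
R6 ← R6 + (1/2)·R1: [0, 1/2, 2, -1/2]
R3 ← R3 + R2: [0, 0, 0, 0]
R4 ← R4 − (3)·R2: [0, 0, 0, 0]
R5 ← R5 − (4)·R2: [0, 0, 0, 0]
R6 ← R6 − R2: [0, 0, 0, 0]
Echelon form has 2 nonzero rows, so rank(P) = 2.
The row space has dimension equal to the rank: 2.

2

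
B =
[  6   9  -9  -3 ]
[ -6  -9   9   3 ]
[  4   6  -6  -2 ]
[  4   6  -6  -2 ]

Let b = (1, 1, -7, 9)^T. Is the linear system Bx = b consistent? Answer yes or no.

no

Row reduce the augmented matrix [B | b].
R2 ← R2 + R1: [0, 0, 0, 0, 2]
R3 ← R3 − (2/3)·R1: [0, 0, 0, 0, -23/3]
R4 ← R4 − (2/3)·R1: [0, 0, 0, 0, 25/3]
R3 ← R3 + (23/6)·R2: [0, 0, 0, 0, 0]
R4 ← R4 − (25/6)·R2: [0, 0, 0, 0, 0]
The echelon form has 2 nonzero rows; the last pivot sits in the augmented column, so rank(B) = 1 but rank([B|b]) = 2.
Since the ranks differ, the system is inconsistent.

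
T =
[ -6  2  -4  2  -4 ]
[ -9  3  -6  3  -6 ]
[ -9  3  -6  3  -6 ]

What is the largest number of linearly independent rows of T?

1

Row reduce to echelon form.
R2 ← R2 − (3/2)·R1: [0, 0, 0, 0, 0]
R3 ← R3 − (3/2)·R1: [0, 0, 0, 0, 0]
Echelon form has 1 nonzero row, so rank(T) = 1.
The rank gives the maximum number of linearly independent rows: 1.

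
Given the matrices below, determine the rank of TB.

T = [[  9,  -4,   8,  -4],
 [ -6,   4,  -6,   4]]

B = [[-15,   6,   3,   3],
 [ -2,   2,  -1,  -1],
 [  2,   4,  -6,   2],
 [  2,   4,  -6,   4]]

2

First compute TB:
[[-119,  62,   7,  31],
 [ 78, -36, -10, -18]]
Now row reduce the product.
R2 ← R2 + (78/119)·R1: [0, 552/119, -92/17, 276/119]
2 nonzero rows, so rank(TB) = 2.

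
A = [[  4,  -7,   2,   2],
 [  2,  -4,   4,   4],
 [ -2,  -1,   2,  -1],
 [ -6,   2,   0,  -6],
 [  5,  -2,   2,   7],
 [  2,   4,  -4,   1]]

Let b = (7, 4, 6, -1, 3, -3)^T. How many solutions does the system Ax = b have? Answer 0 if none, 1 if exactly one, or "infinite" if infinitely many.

0

Row reduce the augmented matrix [A | b].
R2 ← R2 − (1/2)·R1: [0, -1/2, 3, 3, 1/2]
R3 ← R3 + (1/2)·R1: [0, -9/2, 3, 0, 19/2]
R4 ← R4 + (3/2)·R1: [0, -17/2, 3, -3, 19/2]
R5 ← R5 − (5/4)·R1: [0, 27/4, -1/2, 9/2, -23/4]
R6 ← R6 − (1/2)·R1: [0, 15/2, -5, 0, -13/2]
R3 ← R3 − (9)·R2: [0, 0, -24, -27, 5]
R4 ← R4 − (17)·R2: [0, 0, -48, -54, 1]
R5 ← R5 + (27/2)·R2: [0, 0, 40, 45, 1]
R6 ← R6 + (15)·R2: [0, 0, 40, 45, 1]
R4 ← R4 − (2)·R3: [0, 0, 0, 0, -9]
R5 ← R5 + (5/3)·R3: [0, 0, 0, 0, 28/3]
R6 ← R6 + (5/3)·R3: [0, 0, 0, 0, 28/3]
R5 ← R5 + (28/27)·R4: [0, 0, 0, 0, 0]
R6 ← R6 + (28/27)·R4: [0, 0, 0, 0, 0]
The echelon form has 4 nonzero rows; the last pivot sits in the augmented column, so rank(A) = 3 but rank([A|b]) = 4.
Since the ranks differ, the system is inconsistent.
It has no solutions.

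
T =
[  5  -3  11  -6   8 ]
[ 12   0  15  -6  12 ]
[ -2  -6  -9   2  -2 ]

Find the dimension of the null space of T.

2

Row reduce to echelon form.
R2 ← R2 − (12/5)·R1: [0, 36/5, -57/5, 42/5, -36/5]
R3 ← R3 + (2/5)·R1: [0, -36/5, -23/5, -2/5, 6/5]
R3 ← R3 + R2: [0, 0, -16, 8, -6]
3 nonzero rows, so rank(T) = 3.
T has 5 columns; by rank–nullity, nullity = 5 − 3 = 2.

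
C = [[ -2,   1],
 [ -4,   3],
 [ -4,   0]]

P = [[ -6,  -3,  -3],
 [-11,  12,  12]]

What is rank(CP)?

2

First compute CP:
[[  1,  18,  18],
 [ -9,  48,  48],
 [ 24,  12,  12]]
Now row reduce the product.
R2 ← R2 + (9)·R1: [0, 210, 210]
R3 ← R3 − (24)·R1: [0, -420, -420]
R3 ← R3 + (2)·R2: [0, 0, 0]
2 nonzero rows, so rank(CP) = 2.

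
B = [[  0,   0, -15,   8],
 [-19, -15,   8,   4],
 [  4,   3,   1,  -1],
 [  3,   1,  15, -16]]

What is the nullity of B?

Row reduce to echelon form.
Swap R1 ↔ R2
R3 ← R3 + (4/19)·R1: [0, -3/19, 51/19, -3/19]
R4 ← R4 + (3/19)·R1: [0, -26/19, 309/19, -292/19]
Swap R2 ↔ R3
R4 ← R4 − (26/3)·R2: [0, 0, -7, -14]
R4 ← R4 − (7/15)·R3: [0, 0, 0, -266/15]
4 nonzero rows, so rank(B) = 4.
B has 4 columns; by rank–nullity, nullity = 4 − 4 = 0.

0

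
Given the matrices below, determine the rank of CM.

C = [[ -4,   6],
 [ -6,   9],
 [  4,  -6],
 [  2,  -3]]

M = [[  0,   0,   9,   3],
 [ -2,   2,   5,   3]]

1

First compute CM:
[[-12,  12,  -6,   6],
 [-18,  18,  -9,   9],
 [ 12, -12,   6,  -6],
 [  6,  -6,   3,  -3]]
Now row reduce the product.
R2 ← R2 − (3/2)·R1: [0, 0, 0, 0]
R3 ← R3 + R1: [0, 0, 0, 0]
R4 ← R4 + (1/2)·R1: [0, 0, 0, 0]
1 nonzero row, so rank(CM) = 1.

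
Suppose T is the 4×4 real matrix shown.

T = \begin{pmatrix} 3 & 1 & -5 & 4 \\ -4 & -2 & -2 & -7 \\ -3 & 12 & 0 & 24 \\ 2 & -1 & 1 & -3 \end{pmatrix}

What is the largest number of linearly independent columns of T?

4

Row reduce to echelon form.
R2 ← R2 + (4/3)·R1: [0, -2/3, -26/3, -5/3]
R3 ← R3 + R1: [0, 13, -5, 28]
R4 ← R4 − (2/3)·R1: [0, -5/3, 13/3, -17/3]
R3 ← R3 + (39/2)·R2: [0, 0, -174, -9/2]
R4 ← R4 − (5/2)·R2: [0, 0, 26, -3/2]
R4 ← R4 + (13/87)·R3: [0, 0, 0, -63/29]
Echelon form has 4 nonzero rows, so rank(T) = 4.
The rank gives the maximum number of linearly independent columns: 4.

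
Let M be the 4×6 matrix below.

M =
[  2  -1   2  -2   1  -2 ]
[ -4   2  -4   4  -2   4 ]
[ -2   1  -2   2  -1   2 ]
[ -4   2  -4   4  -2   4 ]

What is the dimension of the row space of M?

Row reduce to echelon form.
R2 ← R2 + (2)·R1: [0, 0, 0, 0, 0, 0]
R3 ← R3 + R1: [0, 0, 0, 0, 0, 0]
R4 ← R4 + (2)·R1: [0, 0, 0, 0, 0, 0]
Echelon form has 1 nonzero row, so rank(M) = 1.
The row space has dimension equal to the rank: 1.

1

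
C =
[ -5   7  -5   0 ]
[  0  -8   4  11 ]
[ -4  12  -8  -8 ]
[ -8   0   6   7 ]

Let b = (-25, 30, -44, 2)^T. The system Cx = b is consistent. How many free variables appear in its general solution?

Row reduce the augmented matrix [C | b].
R3 ← R3 − (4/5)·R1: [0, 32/5, -4, -8, -24]
R4 ← R4 − (8/5)·R1: [0, -56/5, 14, 7, 42]
R3 ← R3 + (4/5)·R2: [0, 0, -4/5, 4/5, 0]
R4 ← R4 − (7/5)·R2: [0, 0, 42/5, -42/5, 0]
R4 ← R4 + (21/2)·R3: [0, 0, 0, 0, 0]
The echelon form has 3 nonzero rows, and every pivot lies in the first 4 columns, so rank(C) = rank([C|b]) = 3.
The system is consistent.
Free variables = (unknowns) − (rank) = 4 − 3 = 1.

1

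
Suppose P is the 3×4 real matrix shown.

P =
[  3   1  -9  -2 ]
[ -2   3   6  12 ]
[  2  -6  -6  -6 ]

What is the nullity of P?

1

Row reduce to echelon form.
R2 ← R2 + (2/3)·R1: [0, 11/3, 0, 32/3]
R3 ← R3 − (2/3)·R1: [0, -20/3, 0, -14/3]
R3 ← R3 + (20/11)·R2: [0, 0, 0, 162/11]
3 nonzero rows, so rank(P) = 3.
P has 4 columns; by rank–nullity, nullity = 4 − 3 = 1.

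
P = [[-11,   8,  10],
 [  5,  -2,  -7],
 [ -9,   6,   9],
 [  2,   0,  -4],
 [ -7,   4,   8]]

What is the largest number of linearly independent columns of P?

Row reduce to echelon form.
R2 ← R2 + (5/11)·R1: [0, 18/11, -27/11]
R3 ← R3 − (9/11)·R1: [0, -6/11, 9/11]
R4 ← R4 + (2/11)·R1: [0, 16/11, -24/11]
R5 ← R5 − (7/11)·R1: [0, -12/11, 18/11]
R3 ← R3 + (1/3)·R2: [0, 0, 0]
R4 ← R4 − (8/9)·R2: [0, 0, 0]
R5 ← R5 + (2/3)·R2: [0, 0, 0]
Echelon form has 2 nonzero rows, so rank(P) = 2.
The rank gives the maximum number of linearly independent columns: 2.

2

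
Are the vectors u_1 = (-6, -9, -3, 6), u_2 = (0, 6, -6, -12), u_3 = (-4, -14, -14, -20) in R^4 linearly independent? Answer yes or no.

yes

Form the matrix with these vectors as rows and row reduce.
R3 ← R3 − (2/3)·R1: [0, -8, -12, -24]
R3 ← R3 + (4/3)·R2: [0, 0, -20, -40]
3 nonzero rows, so the 3 vectors span a space of dimension 3.
Since 3 = 3, the vectors are linearly independent.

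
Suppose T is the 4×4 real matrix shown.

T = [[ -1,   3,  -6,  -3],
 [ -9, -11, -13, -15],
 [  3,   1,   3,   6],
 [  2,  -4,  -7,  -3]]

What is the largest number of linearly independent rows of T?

4

Row reduce to echelon form.
R2 ← R2 − (9)·R1: [0, -38, 41, 12]
R3 ← R3 + (3)·R1: [0, 10, -15, -3]
R4 ← R4 + (2)·R1: [0, 2, -19, -9]
R3 ← R3 + (5/19)·R2: [0, 0, -80/19, 3/19]
R4 ← R4 + (1/19)·R2: [0, 0, -320/19, -159/19]
R4 ← R4 − (4)·R3: [0, 0, 0, -9]
Echelon form has 4 nonzero rows, so rank(T) = 4.
The rank gives the maximum number of linearly independent rows: 4.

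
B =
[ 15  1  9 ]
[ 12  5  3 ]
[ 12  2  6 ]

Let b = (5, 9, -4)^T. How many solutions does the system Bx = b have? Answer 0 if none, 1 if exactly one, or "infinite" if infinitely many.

Row reduce the augmented matrix [B | b].
R2 ← R2 − (4/5)·R1: [0, 21/5, -21/5, 5]
R3 ← R3 − (4/5)·R1: [0, 6/5, -6/5, -8]
R3 ← R3 − (2/7)·R2: [0, 0, 0, -66/7]
The echelon form has 3 nonzero rows; the last pivot sits in the augmented column, so rank(B) = 2 but rank([B|b]) = 3.
Since the ranks differ, the system is inconsistent.
It has no solutions.

0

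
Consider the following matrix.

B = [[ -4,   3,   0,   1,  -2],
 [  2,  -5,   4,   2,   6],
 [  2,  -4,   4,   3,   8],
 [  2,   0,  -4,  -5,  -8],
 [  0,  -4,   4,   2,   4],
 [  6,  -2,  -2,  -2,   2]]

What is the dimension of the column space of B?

3

Row reduce to echelon form.
R2 ← R2 + (1/2)·R1: [0, -7/2, 4, 5/2, 5]
R3 ← R3 + (1/2)·R1: [0, -5/2, 4, 7/2, 7]
R4 ← R4 + (1/2)·R1: [0, 3/2, -4, -9/2, -9]
R6 ← R6 + (3/2)·R1: [0, 5/2, -2, -1/2, -1]
R3 ← R3 − (5/7)·R2: [0, 0, 8/7, 12/7, 24/7]
R4 ← R4 + (3/7)·R2: [0, 0, -16/7, -24/7, -48/7]
R5 ← R5 − (8/7)·R2: [0, 0, -4/7, -6/7, -12/7]
R6 ← R6 + (5/7)·R2: [0, 0, 6/7, 9/7, 18/7]
R4 ← R4 + (2)·R3: [0, 0, 0, 0, 0]
R5 ← R5 + (1/2)·R3: [0, 0, 0, 0, 0]
R6 ← R6 − (3/4)·R3: [0, 0, 0, 0, 0]
Echelon form has 3 nonzero rows, so rank(B) = 3.
The column space has dimension equal to the rank: 3.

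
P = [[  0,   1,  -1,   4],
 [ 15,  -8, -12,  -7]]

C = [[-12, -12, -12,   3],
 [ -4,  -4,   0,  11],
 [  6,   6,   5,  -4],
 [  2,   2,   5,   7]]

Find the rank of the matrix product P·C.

2

First compute PC:
[[ -2,  -2,  15,  43],
 [-234, -234, -275, -44]]
Now row reduce the product.
R2 ← R2 − (117)·R1: [0, 0, -2030, -5075]
2 nonzero rows, so rank(PC) = 2.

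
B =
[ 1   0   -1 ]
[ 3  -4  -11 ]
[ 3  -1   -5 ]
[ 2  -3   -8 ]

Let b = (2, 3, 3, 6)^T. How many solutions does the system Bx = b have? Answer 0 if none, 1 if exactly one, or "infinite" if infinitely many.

Row reduce the augmented matrix [B | b].
R2 ← R2 − (3)·R1: [0, -4, -8, -3]
R3 ← R3 − (3)·R1: [0, -1, -2, -3]
R4 ← R4 − (2)·R1: [0, -3, -6, 2]
R3 ← R3 − (1/4)·R2: [0, 0, 0, -9/4]
R4 ← R4 − (3/4)·R2: [0, 0, 0, 17/4]
R4 ← R4 + (17/9)·R3: [0, 0, 0, 0]
The echelon form has 3 nonzero rows; the last pivot sits in the augmented column, so rank(B) = 2 but rank([B|b]) = 3.
Since the ranks differ, the system is inconsistent.
It has no solutions.

0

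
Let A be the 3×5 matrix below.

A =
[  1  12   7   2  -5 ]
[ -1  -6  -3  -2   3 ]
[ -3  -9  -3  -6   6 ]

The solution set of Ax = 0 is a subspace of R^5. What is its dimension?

Row reduce to echelon form.
R2 ← R2 + R1: [0, 6, 4, 0, -2]
R3 ← R3 + (3)·R1: [0, 27, 18, 0, -9]
R3 ← R3 − (9/2)·R2: [0, 0, 0, 0, 0]
2 nonzero rows, so rank(A) = 2.
A has 5 columns; by rank–nullity, nullity = 5 − 2 = 3.

3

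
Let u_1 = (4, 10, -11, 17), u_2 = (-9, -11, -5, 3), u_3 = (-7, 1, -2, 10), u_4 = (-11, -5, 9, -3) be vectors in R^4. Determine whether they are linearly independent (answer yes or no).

Form the matrix with these vectors as rows and row reduce.
R2 ← R2 + (9/4)·R1: [0, 23/2, -119/4, 165/4]
R3 ← R3 + (7/4)·R1: [0, 37/2, -85/4, 159/4]
R4 ← R4 + (11/4)·R1: [0, 45/2, -85/4, 175/4]
R3 ← R3 − (37/23)·R2: [0, 0, 612/23, -612/23]
R4 ← R4 − (45/23)·R2: [0, 0, 850/23, -850/23]
R4 ← R4 − (25/18)·R3: [0, 0, 0, 0]
3 nonzero rows, so the 4 vectors span a space of dimension 3.
Since 3 < 4, the vectors are linearly dependent.

no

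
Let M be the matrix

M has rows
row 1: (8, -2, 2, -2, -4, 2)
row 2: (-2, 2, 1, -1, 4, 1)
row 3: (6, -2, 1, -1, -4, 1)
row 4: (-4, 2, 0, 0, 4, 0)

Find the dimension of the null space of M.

Row reduce to echelon form.
R2 ← R2 + (1/4)·R1: [0, 3/2, 3/2, -3/2, 3, 3/2]
R3 ← R3 − (3/4)·R1: [0, -1/2, -1/2, 1/2, -1, -1/2]
R4 ← R4 + (1/2)·R1: [0, 1, 1, -1, 2, 1]
R3 ← R3 + (1/3)·R2: [0, 0, 0, 0, 0, 0]
R4 ← R4 − (2/3)·R2: [0, 0, 0, 0, 0, 0]
2 nonzero rows, so rank(M) = 2.
M has 6 columns; by rank–nullity, nullity = 6 − 2 = 4.

4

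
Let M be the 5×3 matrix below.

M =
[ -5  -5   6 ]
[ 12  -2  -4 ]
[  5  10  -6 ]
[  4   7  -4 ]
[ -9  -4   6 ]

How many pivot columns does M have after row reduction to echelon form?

Row reduce to echelon form.
R2 ← R2 + (12/5)·R1: [0, -14, 52/5]
R3 ← R3 + R1: [0, 5, 0]
R4 ← R4 + (4/5)·R1: [0, 3, 4/5]
R5 ← R5 − (9/5)·R1: [0, 5, -24/5]
R3 ← R3 + (5/14)·R2: [0, 0, 26/7]
R4 ← R4 + (3/14)·R2: [0, 0, 106/35]
R5 ← R5 + (5/14)·R2: [0, 0, -38/35]
R4 ← R4 − (53/65)·R3: [0, 0, 0]
R5 ← R5 + (19/65)·R3: [0, 0, 0]
Echelon form has 3 nonzero rows, so rank(M) = 3.
Each nonzero row contributes one pivot column: 3 pivot columns.

3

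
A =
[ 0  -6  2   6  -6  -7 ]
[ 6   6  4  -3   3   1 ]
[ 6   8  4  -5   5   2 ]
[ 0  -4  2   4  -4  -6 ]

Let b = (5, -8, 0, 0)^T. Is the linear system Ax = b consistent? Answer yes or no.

no

Row reduce the augmented matrix [A | b].
Swap R1 ↔ R2
R3 ← R3 − R1: [0, 2, 0, -2, 2, 1, 8]
R3 ← R3 + (1/3)·R2: [0, 0, 2/3, 0, 0, -4/3, 29/3]
R4 ← R4 − (2/3)·R2: [0, 0, 2/3, 0, 0, -4/3, -10/3]
R4 ← R4 − R3: [0, 0, 0, 0, 0, 0, -13]
The echelon form has 4 nonzero rows; the last pivot sits in the augmented column, so rank(A) = 3 but rank([A|b]) = 4.
Since the ranks differ, the system is inconsistent.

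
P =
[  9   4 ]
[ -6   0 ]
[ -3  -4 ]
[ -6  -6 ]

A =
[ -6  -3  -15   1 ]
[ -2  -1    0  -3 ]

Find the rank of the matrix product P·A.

First compute PA:
[[-62, -31, -135,  -3],
 [ 36,  18,  90,  -6],
 [ 26,  13,  45,   9],
 [ 48,  24,  90,  12]]
Now row reduce the product.
R2 ← R2 + (18/31)·R1: [0, 0, 360/31, -240/31]
R3 ← R3 + (13/31)·R1: [0, 0, -360/31, 240/31]
R4 ← R4 + (24/31)·R1: [0, 0, -450/31, 300/31]
R3 ← R3 + R2: [0, 0, 0, 0]
R4 ← R4 + (5/4)·R2: [0, 0, 0, 0]
2 nonzero rows, so rank(PA) = 2.

2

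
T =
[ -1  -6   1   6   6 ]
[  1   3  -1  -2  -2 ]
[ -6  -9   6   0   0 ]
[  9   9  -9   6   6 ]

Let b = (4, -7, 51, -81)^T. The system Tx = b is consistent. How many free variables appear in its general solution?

Row reduce the augmented matrix [T | b].
R2 ← R2 + R1: [0, -3, 0, 4, 4, -3]
R3 ← R3 − (6)·R1: [0, 27, 0, -36, -36, 27]
R4 ← R4 + (9)·R1: [0, -45, 0, 60, 60, -45]
R3 ← R3 + (9)·R2: [0, 0, 0, 0, 0, 0]
R4 ← R4 − (15)·R2: [0, 0, 0, 0, 0, 0]
The echelon form has 2 nonzero rows, and every pivot lies in the first 5 columns, so rank(T) = rank([T|b]) = 2.
The system is consistent.
Free variables = (unknowns) − (rank) = 5 − 2 = 3.

3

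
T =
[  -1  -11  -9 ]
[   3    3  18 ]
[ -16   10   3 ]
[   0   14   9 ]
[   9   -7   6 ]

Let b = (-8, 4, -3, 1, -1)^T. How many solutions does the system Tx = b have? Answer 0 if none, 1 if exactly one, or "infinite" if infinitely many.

Row reduce the augmented matrix [T | b].
R2 ← R2 + (3)·R1: [0, -30, -9, -20]
R3 ← R3 − (16)·R1: [0, 186, 147, 125]
R5 ← R5 + (9)·R1: [0, -106, -75, -73]
R3 ← R3 + (31/5)·R2: [0, 0, 456/5, 1]
R4 ← R4 + (7/15)·R2: [0, 0, 24/5, -25/3]
R5 ← R5 − (53/15)·R2: [0, 0, -216/5, -7/3]
R4 ← R4 − (1/19)·R3: [0, 0, 0, -478/57]
R5 ← R5 + (9/19)·R3: [0, 0, 0, -106/57]
R5 ← R5 − (53/239)·R4: [0, 0, 0, 0]
The echelon form has 4 nonzero rows; the last pivot sits in the augmented column, so rank(T) = 3 but rank([T|b]) = 4.
Since the ranks differ, the system is inconsistent.
It has no solutions.

0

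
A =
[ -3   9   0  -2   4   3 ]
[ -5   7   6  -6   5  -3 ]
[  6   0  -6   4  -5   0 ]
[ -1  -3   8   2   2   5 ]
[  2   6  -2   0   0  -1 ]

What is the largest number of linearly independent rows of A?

Row reduce to echelon form.
R2 ← R2 − (5/3)·R1: [0, -8, 6, -8/3, -5/3, -8]
R3 ← R3 + (2)·R1: [0, 18, -6, 0, 3, 6]
R4 ← R4 − (1/3)·R1: [0, -6, 8, 8/3, 2/3, 4]
R5 ← R5 + (2/3)·R1: [0, 12, -2, -4/3, 8/3, 1]
R3 ← R3 + (9/4)·R2: [0, 0, 15/2, -6, -3/4, -12]
R4 ← R4 − (3/4)·R2: [0, 0, 7/2, 14/3, 23/12, 10]
R5 ← R5 + (3/2)·R2: [0, 0, 7, -16/3, 1/6, -11]
R4 ← R4 − (7/15)·R3: [0, 0, 0, 112/15, 34/15, 78/5]
R5 ← R5 − (14/15)·R3: [0, 0, 0, 4/15, 13/15, 1/5]
R5 ← R5 − (1/28)·R4: [0, 0, 0, 0, 11/14, -5/14]
Echelon form has 5 nonzero rows, so rank(A) = 5.
The rank gives the maximum number of linearly independent rows: 5.

5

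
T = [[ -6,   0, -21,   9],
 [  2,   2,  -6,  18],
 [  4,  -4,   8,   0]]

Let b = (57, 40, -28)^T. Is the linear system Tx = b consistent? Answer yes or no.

yes

Row reduce the augmented matrix [T | b].
R2 ← R2 + (1/3)·R1: [0, 2, -13, 21, 59]
R3 ← R3 + (2/3)·R1: [0, -4, -6, 6, 10]
R3 ← R3 + (2)·R2: [0, 0, -32, 48, 128]
The echelon form has 3 nonzero rows, and every pivot lies in the first 4 columns, so rank(T) = rank([T|b]) = 3.
The system is consistent.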